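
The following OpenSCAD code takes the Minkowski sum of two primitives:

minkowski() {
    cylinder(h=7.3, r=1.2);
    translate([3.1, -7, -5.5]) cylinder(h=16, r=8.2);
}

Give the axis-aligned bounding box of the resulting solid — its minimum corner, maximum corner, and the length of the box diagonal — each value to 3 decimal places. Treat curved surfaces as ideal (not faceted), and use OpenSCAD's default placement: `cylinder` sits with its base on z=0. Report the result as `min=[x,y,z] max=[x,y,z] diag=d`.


A = translate([3.1, -7, -5.5]) cylinder(h=16, r=8.2) → bbox [-5.1,-15.2,-5.5] .. [11.3,1.2,10.5]
B = cylinder(h=7.3, r=1.2) → bbox [-1.2,-1.2,0] .. [1.2,1.2,7.3]
lo = A.lo+B.lo = [-5.1-1.2, -15.2-1.2, -5.5+0] = [-6.300,-16.400,-5.500]
hi = A.hi+B.hi = [11.3+1.2, 1.2+1.2, 10.5+7.3] = [12.500,2.400,17.800]
diag = √(18.8²+18.8²+23.3²) = √1249.77 = 35.352

min=[-6.300,-16.400,-5.500] max=[12.500,2.400,17.800] diag=35.352


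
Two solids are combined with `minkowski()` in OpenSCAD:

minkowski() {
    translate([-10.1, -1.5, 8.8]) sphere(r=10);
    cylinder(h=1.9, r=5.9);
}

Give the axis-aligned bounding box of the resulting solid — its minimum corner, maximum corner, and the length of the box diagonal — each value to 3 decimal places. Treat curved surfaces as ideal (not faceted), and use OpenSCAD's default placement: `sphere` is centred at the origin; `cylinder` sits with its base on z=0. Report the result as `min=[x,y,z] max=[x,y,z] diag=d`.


A = translate([-10.1, -1.5, 8.8]) sphere(r=10) → bbox [-20.1,-11.5,-1.2] .. [-0.1,8.5,18.8]
B = cylinder(h=1.9, r=5.9) → bbox [-5.9,-5.9,0] .. [5.9,5.9,1.9]
lo = A.lo+B.lo = [-20.1-5.9, -11.5-5.9, -1.2+0] = [-26.000,-17.400,-1.200]
hi = A.hi+B.hi = [-0.1+5.9, 8.5+5.9, 18.8+1.9] = [5.800,14.400,20.700]
diag = √(31.8²+31.8²+21.9²) = √2502.09 = 50.021

min=[-26.000,-17.400,-1.200] max=[5.800,14.400,20.700] diag=50.021


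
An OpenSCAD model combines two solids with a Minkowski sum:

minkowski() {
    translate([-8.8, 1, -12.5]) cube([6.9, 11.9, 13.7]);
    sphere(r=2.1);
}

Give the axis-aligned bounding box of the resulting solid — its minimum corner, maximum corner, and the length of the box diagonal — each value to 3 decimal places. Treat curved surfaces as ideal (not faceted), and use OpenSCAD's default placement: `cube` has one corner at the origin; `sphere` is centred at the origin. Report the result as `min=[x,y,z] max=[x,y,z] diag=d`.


min=[-10.900,-1.100,-14.600] max=[0.200,15.000,3.300] diag=26.511

A = translate([-8.8, 1, -12.5]) cube([6.9, 11.9, 13.7]) → bbox [-8.8,1,-12.5] .. [-1.9,12.9,1.2]
B = sphere(r=2.1) → bbox [-2.1,-2.1,-2.1] .. [2.1,2.1,2.1]
lo = A.lo+B.lo = [-8.8-2.1, 1-2.1, -12.5-2.1] = [-10.900,-1.100,-14.600]
hi = A.hi+B.hi = [-1.9+2.1, 12.9+2.1, 1.2+2.1] = [0.200,15.000,3.300]
diag = √(11.1²+16.1²+17.9²) = √702.83 = 26.511


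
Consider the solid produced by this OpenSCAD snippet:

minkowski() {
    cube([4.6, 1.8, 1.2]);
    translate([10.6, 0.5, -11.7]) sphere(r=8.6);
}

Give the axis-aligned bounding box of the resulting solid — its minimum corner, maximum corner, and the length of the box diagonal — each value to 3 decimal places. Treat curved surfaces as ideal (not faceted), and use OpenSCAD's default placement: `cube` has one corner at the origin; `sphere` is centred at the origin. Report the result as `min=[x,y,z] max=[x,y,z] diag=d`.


min=[2.000,-8.100,-20.300] max=[23.800,10.900,-1.900] diag=34.275

A = translate([10.6, 0.5, -11.7]) sphere(r=8.6) → bbox [2,-8.1,-20.3] .. [19.2,9.1,-3.1]
B = cube([4.6, 1.8, 1.2]) → bbox [0,0,0] .. [4.6,1.8,1.2]
lo = A.lo+B.lo = [2+0, -8.1+0, -20.3+0] = [2.000,-8.100,-20.300]
hi = A.hi+B.hi = [19.2+4.6, 9.1+1.8, -3.1+1.2] = [23.800,10.900,-1.900]
diag = √(21.8²+19²+18.4²) = √1174.8 = 34.275


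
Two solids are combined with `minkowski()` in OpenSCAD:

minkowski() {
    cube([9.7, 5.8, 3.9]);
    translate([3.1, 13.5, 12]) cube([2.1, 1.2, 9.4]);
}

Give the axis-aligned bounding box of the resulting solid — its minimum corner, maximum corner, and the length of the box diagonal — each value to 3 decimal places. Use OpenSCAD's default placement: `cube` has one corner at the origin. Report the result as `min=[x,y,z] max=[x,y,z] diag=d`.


A = translate([3.1, 13.5, 12]) cube([2.1, 1.2, 9.4]) → bbox [3.1,13.5,12] .. [5.2,14.7,21.4]
B = cube([9.7, 5.8, 3.9]) → bbox [0,0,0] .. [9.7,5.8,3.9]
lo = A.lo+B.lo = [3.1+0, 13.5+0, 12+0] = [3.100,13.500,12.000]
hi = A.hi+B.hi = [5.2+9.7, 14.7+5.8, 21.4+3.9] = [14.900,20.500,25.300]
diag = √(11.8²+7²+13.3²) = √365.13 = 19.108

min=[3.100,13.500,12.000] max=[14.900,20.500,25.300] diag=19.108


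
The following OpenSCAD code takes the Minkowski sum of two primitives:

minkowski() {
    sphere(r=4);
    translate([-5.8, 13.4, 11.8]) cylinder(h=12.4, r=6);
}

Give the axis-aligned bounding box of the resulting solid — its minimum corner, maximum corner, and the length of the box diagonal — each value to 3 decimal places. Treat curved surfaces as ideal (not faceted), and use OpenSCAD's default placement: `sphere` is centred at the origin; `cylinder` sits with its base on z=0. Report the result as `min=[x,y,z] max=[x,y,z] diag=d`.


min=[-15.800,3.400,7.800] max=[4.200,23.400,28.200] diag=34.873

A = translate([-5.8, 13.4, 11.8]) cylinder(h=12.4, r=6) → bbox [-11.8,7.4,11.8] .. [0.2,19.4,24.2]
B = sphere(r=4) → bbox [-4,-4,-4] .. [4,4,4]
lo = A.lo+B.lo = [-11.8-4, 7.4-4, 11.8-4] = [-15.800,3.400,7.800]
hi = A.hi+B.hi = [0.2+4, 19.4+4, 24.2+4] = [4.200,23.400,28.200]
diag = √(20²+20²+20.4²) = √1216.16 = 34.873


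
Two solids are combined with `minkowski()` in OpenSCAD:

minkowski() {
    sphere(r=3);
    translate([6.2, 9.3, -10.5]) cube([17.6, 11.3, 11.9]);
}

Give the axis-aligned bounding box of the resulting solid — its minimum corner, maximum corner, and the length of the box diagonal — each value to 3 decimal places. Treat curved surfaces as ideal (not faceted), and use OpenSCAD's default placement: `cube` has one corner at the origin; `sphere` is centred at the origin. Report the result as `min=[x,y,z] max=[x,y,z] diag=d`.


A = translate([6.2, 9.3, -10.5]) cube([17.6, 11.3, 11.9]) → bbox [6.2,9.3,-10.5] .. [23.8,20.6,1.4]
B = sphere(r=3) → bbox [-3,-3,-3] .. [3,3,3]
lo = A.lo+B.lo = [6.2-3, 9.3-3, -10.5-3] = [3.200,6.300,-13.500]
hi = A.hi+B.hi = [23.8+3, 20.6+3, 1.4+3] = [26.800,23.600,4.400]
diag = √(23.6²+17.3²+17.9²) = √1176.66 = 34.302

min=[3.200,6.300,-13.500] max=[26.800,23.600,4.400] diag=34.302


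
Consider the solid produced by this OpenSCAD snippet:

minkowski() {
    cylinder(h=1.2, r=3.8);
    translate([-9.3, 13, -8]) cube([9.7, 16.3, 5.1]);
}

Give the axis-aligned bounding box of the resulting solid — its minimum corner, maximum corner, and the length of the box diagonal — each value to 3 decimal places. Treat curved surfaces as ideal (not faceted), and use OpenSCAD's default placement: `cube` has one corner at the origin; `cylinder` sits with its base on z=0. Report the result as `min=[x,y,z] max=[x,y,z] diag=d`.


A = translate([-9.3, 13, -8]) cube([9.7, 16.3, 5.1]) → bbox [-9.3,13,-8] .. [0.4,29.3,-2.9]
B = cylinder(h=1.2, r=3.8) → bbox [-3.8,-3.8,0] .. [3.8,3.8,1.2]
lo = A.lo+B.lo = [-9.3-3.8, 13-3.8, -8+0] = [-13.100,9.200,-8.000]
hi = A.hi+B.hi = [0.4+3.8, 29.3+3.8, -2.9+1.2] = [4.200,33.100,-1.700]
diag = √(17.3²+23.9²+6.3²) = √910.19 = 30.169

min=[-13.100,9.200,-8.000] max=[4.200,33.100,-1.700] diag=30.169


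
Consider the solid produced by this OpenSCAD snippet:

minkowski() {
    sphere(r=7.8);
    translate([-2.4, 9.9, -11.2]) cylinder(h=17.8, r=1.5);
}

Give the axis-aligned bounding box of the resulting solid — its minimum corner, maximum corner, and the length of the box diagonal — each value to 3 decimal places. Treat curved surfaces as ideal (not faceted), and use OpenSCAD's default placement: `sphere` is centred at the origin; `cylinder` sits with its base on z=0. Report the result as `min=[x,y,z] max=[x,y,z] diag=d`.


A = translate([-2.4, 9.9, -11.2]) cylinder(h=17.8, r=1.5) → bbox [-3.9,8.4,-11.2] .. [-0.9,11.4,6.6]
B = sphere(r=7.8) → bbox [-7.8,-7.8,-7.8] .. [7.8,7.8,7.8]
lo = A.lo+B.lo = [-3.9-7.8, 8.4-7.8, -11.2-7.8] = [-11.700,0.600,-19.000]
hi = A.hi+B.hi = [-0.9+7.8, 11.4+7.8, 6.6+7.8] = [6.900,19.200,14.400]
diag = √(18.6²+18.6²+33.4²) = √1807.48 = 42.514

min=[-11.700,0.600,-19.000] max=[6.900,19.200,14.400] diag=42.514


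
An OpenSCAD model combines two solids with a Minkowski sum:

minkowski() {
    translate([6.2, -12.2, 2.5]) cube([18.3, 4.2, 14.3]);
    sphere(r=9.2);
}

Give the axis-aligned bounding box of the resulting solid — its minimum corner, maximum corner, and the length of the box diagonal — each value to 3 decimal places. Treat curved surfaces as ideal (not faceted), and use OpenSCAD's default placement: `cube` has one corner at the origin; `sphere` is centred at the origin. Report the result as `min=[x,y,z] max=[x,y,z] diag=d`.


min=[-3.000,-21.400,-6.700] max=[33.700,1.200,26.000] diag=54.101

A = translate([6.2, -12.2, 2.5]) cube([18.3, 4.2, 14.3]) → bbox [6.2,-12.2,2.5] .. [24.5,-8,16.8]
B = sphere(r=9.2) → bbox [-9.2,-9.2,-9.2] .. [9.2,9.2,9.2]
lo = A.lo+B.lo = [6.2-9.2, -12.2-9.2, 2.5-9.2] = [-3.000,-21.400,-6.700]
hi = A.hi+B.hi = [24.5+9.2, -8+9.2, 16.8+9.2] = [33.700,1.200,26.000]
diag = √(36.7²+22.6²+32.7²) = √2926.94 = 54.101


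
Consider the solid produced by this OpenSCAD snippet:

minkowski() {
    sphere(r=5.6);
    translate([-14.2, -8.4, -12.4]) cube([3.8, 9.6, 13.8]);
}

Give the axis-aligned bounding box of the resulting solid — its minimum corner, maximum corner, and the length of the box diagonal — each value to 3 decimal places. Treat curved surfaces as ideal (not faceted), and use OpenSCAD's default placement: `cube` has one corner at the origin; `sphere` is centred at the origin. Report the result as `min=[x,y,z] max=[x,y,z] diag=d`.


min=[-19.800,-14.000,-18.000] max=[-4.800,6.800,7.000] diag=35.814

A = translate([-14.2, -8.4, -12.4]) cube([3.8, 9.6, 13.8]) → bbox [-14.2,-8.4,-12.4] .. [-10.4,1.2,1.4]
B = sphere(r=5.6) → bbox [-5.6,-5.6,-5.6] .. [5.6,5.6,5.6]
lo = A.lo+B.lo = [-14.2-5.6, -8.4-5.6, -12.4-5.6] = [-19.800,-14.000,-18.000]
hi = A.hi+B.hi = [-10.4+5.6, 1.2+5.6, 1.4+5.6] = [-4.800,6.800,7.000]
diag = √(15²+20.8²+25²) = √1282.64 = 35.814


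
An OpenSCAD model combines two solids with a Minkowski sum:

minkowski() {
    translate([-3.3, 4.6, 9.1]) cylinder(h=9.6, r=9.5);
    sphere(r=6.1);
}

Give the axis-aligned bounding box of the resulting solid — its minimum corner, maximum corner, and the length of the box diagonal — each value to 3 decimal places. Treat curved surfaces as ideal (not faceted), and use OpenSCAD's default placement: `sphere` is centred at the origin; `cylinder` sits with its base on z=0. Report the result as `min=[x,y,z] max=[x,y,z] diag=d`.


A = translate([-3.3, 4.6, 9.1]) cylinder(h=9.6, r=9.5) → bbox [-12.8,-4.9,9.1] .. [6.2,14.1,18.7]
B = sphere(r=6.1) → bbox [-6.1,-6.1,-6.1] .. [6.1,6.1,6.1]
lo = A.lo+B.lo = [-12.8-6.1, -4.9-6.1, 9.1-6.1] = [-18.900,-11.000,3.000]
hi = A.hi+B.hi = [6.2+6.1, 14.1+6.1, 18.7+6.1] = [12.300,20.200,24.800]
diag = √(31.2²+31.2²+21.8²) = √2422.12 = 49.215

min=[-18.900,-11.000,3.000] max=[12.300,20.200,24.800] diag=49.215


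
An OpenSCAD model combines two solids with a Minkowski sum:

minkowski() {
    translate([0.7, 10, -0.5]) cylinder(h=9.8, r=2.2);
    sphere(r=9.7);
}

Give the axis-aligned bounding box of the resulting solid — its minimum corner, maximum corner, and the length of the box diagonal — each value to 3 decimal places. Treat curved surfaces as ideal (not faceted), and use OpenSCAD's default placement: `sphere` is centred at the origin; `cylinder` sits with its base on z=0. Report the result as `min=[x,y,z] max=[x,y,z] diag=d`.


A = translate([0.7, 10, -0.5]) cylinder(h=9.8, r=2.2) → bbox [-1.5,7.8,-0.5] .. [2.9,12.2,9.3]
B = sphere(r=9.7) → bbox [-9.7,-9.7,-9.7] .. [9.7,9.7,9.7]
lo = A.lo+B.lo = [-1.5-9.7, 7.8-9.7, -0.5-9.7] = [-11.200,-1.900,-10.200]
hi = A.hi+B.hi = [2.9+9.7, 12.2+9.7, 9.3+9.7] = [12.600,21.900,19.000]
diag = √(23.8²+23.8²+29.2²) = √1985.52 = 44.559

min=[-11.200,-1.900,-10.200] max=[12.600,21.900,19.000] diag=44.559


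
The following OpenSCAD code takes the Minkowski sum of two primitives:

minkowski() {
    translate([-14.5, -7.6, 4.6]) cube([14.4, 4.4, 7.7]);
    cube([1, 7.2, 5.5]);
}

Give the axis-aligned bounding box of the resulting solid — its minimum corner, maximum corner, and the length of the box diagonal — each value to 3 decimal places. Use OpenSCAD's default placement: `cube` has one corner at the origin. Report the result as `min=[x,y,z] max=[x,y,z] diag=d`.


A = translate([-14.5, -7.6, 4.6]) cube([14.4, 4.4, 7.7]) → bbox [-14.5,-7.6,4.6] .. [-0.1,-3.2,12.3]
B = cube([1, 7.2, 5.5]) → bbox [0,0,0] .. [1,7.2,5.5]
lo = A.lo+B.lo = [-14.5+0, -7.6+0, 4.6+0] = [-14.500,-7.600,4.600]
hi = A.hi+B.hi = [-0.1+1, -3.2+7.2, 12.3+5.5] = [0.900,4.000,17.800]
diag = √(15.4²+11.6²+13.2²) = √545.96 = 23.366

min=[-14.500,-7.600,4.600] max=[0.900,4.000,17.800] diag=23.366


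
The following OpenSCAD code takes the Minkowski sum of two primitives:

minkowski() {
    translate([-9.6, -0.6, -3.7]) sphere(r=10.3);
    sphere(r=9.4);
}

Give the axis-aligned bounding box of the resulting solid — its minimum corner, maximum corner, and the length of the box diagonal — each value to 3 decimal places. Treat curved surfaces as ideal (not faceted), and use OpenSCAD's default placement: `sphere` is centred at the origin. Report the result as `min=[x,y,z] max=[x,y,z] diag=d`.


A = translate([-9.6, -0.6, -3.7]) sphere(r=10.3) → bbox [-19.9,-10.9,-14] .. [0.7,9.7,6.6]
B = sphere(r=9.4) → bbox [-9.4,-9.4,-9.4] .. [9.4,9.4,9.4]
lo = A.lo+B.lo = [-19.9-9.4, -10.9-9.4, -14-9.4] = [-29.300,-20.300,-23.400]
hi = A.hi+B.hi = [0.7+9.4, 9.7+9.4, 6.6+9.4] = [10.100,19.100,16.000]
diag = √(39.4²+39.4²+39.4²) = √4657.08 = 68.243

min=[-29.300,-20.300,-23.400] max=[10.100,19.100,16.000] diag=68.243


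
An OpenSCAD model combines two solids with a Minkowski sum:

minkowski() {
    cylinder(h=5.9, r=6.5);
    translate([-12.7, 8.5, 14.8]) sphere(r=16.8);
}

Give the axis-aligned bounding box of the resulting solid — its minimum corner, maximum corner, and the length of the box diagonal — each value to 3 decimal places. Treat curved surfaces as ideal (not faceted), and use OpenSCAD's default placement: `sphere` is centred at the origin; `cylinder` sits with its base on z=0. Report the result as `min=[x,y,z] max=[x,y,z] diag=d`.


min=[-36.000,-14.800,-2.000] max=[10.600,31.800,37.500] diag=76.833

A = translate([-12.7, 8.5, 14.8]) sphere(r=16.8) → bbox [-29.5,-8.3,-2] .. [4.1,25.3,31.6]
B = cylinder(h=5.9, r=6.5) → bbox [-6.5,-6.5,0] .. [6.5,6.5,5.9]
lo = A.lo+B.lo = [-29.5-6.5, -8.3-6.5, -2+0] = [-36.000,-14.800,-2.000]
hi = A.hi+B.hi = [4.1+6.5, 25.3+6.5, 31.6+5.9] = [10.600,31.800,37.500]
diag = √(46.6²+46.6²+39.5²) = √5903.37 = 76.833


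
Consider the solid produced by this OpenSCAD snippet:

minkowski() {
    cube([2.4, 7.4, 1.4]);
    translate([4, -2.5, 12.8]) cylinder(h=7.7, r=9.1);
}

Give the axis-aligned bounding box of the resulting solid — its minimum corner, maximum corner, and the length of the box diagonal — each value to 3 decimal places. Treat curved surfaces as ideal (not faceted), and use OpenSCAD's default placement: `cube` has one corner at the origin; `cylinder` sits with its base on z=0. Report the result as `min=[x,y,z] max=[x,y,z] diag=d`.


A = translate([4, -2.5, 12.8]) cylinder(h=7.7, r=9.1) → bbox [-5.1,-11.6,12.8] .. [13.1,6.6,20.5]
B = cube([2.4, 7.4, 1.4]) → bbox [0,0,0] .. [2.4,7.4,1.4]
lo = A.lo+B.lo = [-5.1+0, -11.6+0, 12.8+0] = [-5.100,-11.600,12.800]
hi = A.hi+B.hi = [13.1+2.4, 6.6+7.4, 20.5+1.4] = [15.500,14.000,21.900]
diag = √(20.6²+25.6²+9.1²) = √1162.53 = 34.096

min=[-5.100,-11.600,12.800] max=[15.500,14.000,21.900] diag=34.096


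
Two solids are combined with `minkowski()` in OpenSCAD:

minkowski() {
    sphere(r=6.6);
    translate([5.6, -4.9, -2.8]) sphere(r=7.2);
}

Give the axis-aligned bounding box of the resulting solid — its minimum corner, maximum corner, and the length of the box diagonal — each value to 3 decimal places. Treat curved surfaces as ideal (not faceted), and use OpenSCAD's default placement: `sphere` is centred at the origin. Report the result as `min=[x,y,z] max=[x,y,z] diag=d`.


min=[-8.200,-18.700,-16.600] max=[19.400,8.900,11.000] diag=47.805

A = translate([5.6, -4.9, -2.8]) sphere(r=7.2) → bbox [-1.6,-12.1,-10] .. [12.8,2.3,4.4]
B = sphere(r=6.6) → bbox [-6.6,-6.6,-6.6] .. [6.6,6.6,6.6]
lo = A.lo+B.lo = [-1.6-6.6, -12.1-6.6, -10-6.6] = [-8.200,-18.700,-16.600]
hi = A.hi+B.hi = [12.8+6.6, 2.3+6.6, 4.4+6.6] = [19.400,8.900,11.000]
diag = √(27.6²+27.6²+27.6²) = √2285.28 = 47.805


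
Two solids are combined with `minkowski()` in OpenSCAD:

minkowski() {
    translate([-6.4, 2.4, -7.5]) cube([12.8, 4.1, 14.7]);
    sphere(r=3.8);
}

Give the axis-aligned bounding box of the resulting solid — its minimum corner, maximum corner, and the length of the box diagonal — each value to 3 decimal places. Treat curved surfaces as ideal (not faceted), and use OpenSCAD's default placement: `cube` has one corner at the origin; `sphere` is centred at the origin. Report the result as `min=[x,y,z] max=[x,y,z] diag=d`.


min=[-10.200,-1.400,-11.300] max=[10.200,10.300,11.000] diag=32.409

A = translate([-6.4, 2.4, -7.5]) cube([12.8, 4.1, 14.7]) → bbox [-6.4,2.4,-7.5] .. [6.4,6.5,7.2]
B = sphere(r=3.8) → bbox [-3.8,-3.8,-3.8] .. [3.8,3.8,3.8]
lo = A.lo+B.lo = [-6.4-3.8, 2.4-3.8, -7.5-3.8] = [-10.200,-1.400,-11.300]
hi = A.hi+B.hi = [6.4+3.8, 6.5+3.8, 7.2+3.8] = [10.200,10.300,11.000]
diag = √(20.4²+11.7²+22.3²) = √1050.34 = 32.409


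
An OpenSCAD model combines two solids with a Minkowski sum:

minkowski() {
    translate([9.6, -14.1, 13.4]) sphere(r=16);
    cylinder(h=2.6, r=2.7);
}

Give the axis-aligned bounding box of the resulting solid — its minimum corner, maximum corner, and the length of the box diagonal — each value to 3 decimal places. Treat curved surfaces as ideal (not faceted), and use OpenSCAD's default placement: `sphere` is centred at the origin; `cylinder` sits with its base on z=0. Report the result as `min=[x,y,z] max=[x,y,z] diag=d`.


A = translate([9.6, -14.1, 13.4]) sphere(r=16) → bbox [-6.4,-30.1,-2.6] .. [25.6,1.9,29.4]
B = cylinder(h=2.6, r=2.7) → bbox [-2.7,-2.7,0] .. [2.7,2.7,2.6]
lo = A.lo+B.lo = [-6.4-2.7, -30.1-2.7, -2.6+0] = [-9.100,-32.800,-2.600]
hi = A.hi+B.hi = [25.6+2.7, 1.9+2.7, 29.4+2.6] = [28.300,4.600,32.000]
diag = √(37.4²+37.4²+34.6²) = √3994.68 = 63.203

min=[-9.100,-32.800,-2.600] max=[28.300,4.600,32.000] diag=63.203


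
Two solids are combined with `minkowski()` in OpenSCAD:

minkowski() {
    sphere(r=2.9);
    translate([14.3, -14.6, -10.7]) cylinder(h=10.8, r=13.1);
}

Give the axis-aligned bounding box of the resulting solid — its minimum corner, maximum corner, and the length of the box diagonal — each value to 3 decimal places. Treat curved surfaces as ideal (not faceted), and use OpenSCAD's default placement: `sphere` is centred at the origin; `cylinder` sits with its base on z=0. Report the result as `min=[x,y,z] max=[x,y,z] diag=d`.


min=[-1.700,-30.600,-13.600] max=[30.300,1.400,3.000] diag=48.203

A = translate([14.3, -14.6, -10.7]) cylinder(h=10.8, r=13.1) → bbox [1.2,-27.7,-10.7] .. [27.4,-1.5,0.1]
B = sphere(r=2.9) → bbox [-2.9,-2.9,-2.9] .. [2.9,2.9,2.9]
lo = A.lo+B.lo = [1.2-2.9, -27.7-2.9, -10.7-2.9] = [-1.700,-30.600,-13.600]
hi = A.hi+B.hi = [27.4+2.9, -1.5+2.9, 0.1+2.9] = [30.300,1.400,3.000]
diag = √(32²+32²+16.6²) = √2323.56 = 48.203


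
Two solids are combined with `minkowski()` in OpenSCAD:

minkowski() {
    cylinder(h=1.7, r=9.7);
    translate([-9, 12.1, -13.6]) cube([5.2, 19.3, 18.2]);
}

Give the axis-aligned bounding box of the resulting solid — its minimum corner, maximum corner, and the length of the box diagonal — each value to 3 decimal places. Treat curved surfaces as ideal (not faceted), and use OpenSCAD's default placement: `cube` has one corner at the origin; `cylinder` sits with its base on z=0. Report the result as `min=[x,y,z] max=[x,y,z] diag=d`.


min=[-18.700,2.400,-13.600] max=[5.900,41.100,6.300] diag=49.989

A = translate([-9, 12.1, -13.6]) cube([5.2, 19.3, 18.2]) → bbox [-9,12.1,-13.6] .. [-3.8,31.4,4.6]
B = cylinder(h=1.7, r=9.7) → bbox [-9.7,-9.7,0] .. [9.7,9.7,1.7]
lo = A.lo+B.lo = [-9-9.7, 12.1-9.7, -13.6+0] = [-18.700,2.400,-13.600]
hi = A.hi+B.hi = [-3.8+9.7, 31.4+9.7, 4.6+1.7] = [5.900,41.100,6.300]
diag = √(24.6²+38.7²+19.9²) = √2498.86 = 49.989


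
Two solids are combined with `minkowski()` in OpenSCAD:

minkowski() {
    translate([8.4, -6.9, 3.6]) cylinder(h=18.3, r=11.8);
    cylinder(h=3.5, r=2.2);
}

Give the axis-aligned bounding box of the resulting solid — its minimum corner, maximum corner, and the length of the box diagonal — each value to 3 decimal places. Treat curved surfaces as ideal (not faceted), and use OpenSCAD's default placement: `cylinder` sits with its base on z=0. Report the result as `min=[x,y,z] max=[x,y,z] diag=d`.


min=[-5.600,-20.900,3.600] max=[22.400,7.100,25.400] diag=45.202

A = translate([8.4, -6.9, 3.6]) cylinder(h=18.3, r=11.8) → bbox [-3.4,-18.7,3.6] .. [20.2,4.9,21.9]
B = cylinder(h=3.5, r=2.2) → bbox [-2.2,-2.2,0] .. [2.2,2.2,3.5]
lo = A.lo+B.lo = [-3.4-2.2, -18.7-2.2, 3.6+0] = [-5.600,-20.900,3.600]
hi = A.hi+B.hi = [20.2+2.2, 4.9+2.2, 21.9+3.5] = [22.400,7.100,25.400]
diag = √(28²+28²+21.8²) = √2043.24 = 45.202


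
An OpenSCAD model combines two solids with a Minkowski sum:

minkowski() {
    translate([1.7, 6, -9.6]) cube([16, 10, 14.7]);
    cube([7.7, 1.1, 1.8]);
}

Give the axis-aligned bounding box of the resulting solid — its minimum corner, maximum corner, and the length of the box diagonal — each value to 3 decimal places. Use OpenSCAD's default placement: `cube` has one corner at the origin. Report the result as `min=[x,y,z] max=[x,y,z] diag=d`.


A = translate([1.7, 6, -9.6]) cube([16, 10, 14.7]) → bbox [1.7,6,-9.6] .. [17.7,16,5.1]
B = cube([7.7, 1.1, 1.8]) → bbox [0,0,0] .. [7.7,1.1,1.8]
lo = A.lo+B.lo = [1.7+0, 6+0, -9.6+0] = [1.700,6.000,-9.600]
hi = A.hi+B.hi = [17.7+7.7, 16+1.1, 5.1+1.8] = [25.400,17.100,6.900]
diag = √(23.7²+11.1²+16.5²) = √957.15 = 30.938

min=[1.700,6.000,-9.600] max=[25.400,17.100,6.900] diag=30.938


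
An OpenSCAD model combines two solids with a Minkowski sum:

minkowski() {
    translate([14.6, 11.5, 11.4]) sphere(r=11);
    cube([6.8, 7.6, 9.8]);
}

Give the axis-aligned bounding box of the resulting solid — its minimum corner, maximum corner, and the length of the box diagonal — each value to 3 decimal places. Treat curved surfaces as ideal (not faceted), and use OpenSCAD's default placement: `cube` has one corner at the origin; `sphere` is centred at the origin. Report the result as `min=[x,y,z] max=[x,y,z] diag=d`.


min=[3.600,0.500,0.400] max=[32.400,30.100,32.200] diag=52.123

A = translate([14.6, 11.5, 11.4]) sphere(r=11) → bbox [3.6,0.5,0.4] .. [25.6,22.5,22.4]
B = cube([6.8, 7.6, 9.8]) → bbox [0,0,0] .. [6.8,7.6,9.8]
lo = A.lo+B.lo = [3.6+0, 0.5+0, 0.4+0] = [3.600,0.500,0.400]
hi = A.hi+B.hi = [25.6+6.8, 22.5+7.6, 22.4+9.8] = [32.400,30.100,32.200]
diag = √(28.8²+29.6²+31.8²) = √2716.84 = 52.123


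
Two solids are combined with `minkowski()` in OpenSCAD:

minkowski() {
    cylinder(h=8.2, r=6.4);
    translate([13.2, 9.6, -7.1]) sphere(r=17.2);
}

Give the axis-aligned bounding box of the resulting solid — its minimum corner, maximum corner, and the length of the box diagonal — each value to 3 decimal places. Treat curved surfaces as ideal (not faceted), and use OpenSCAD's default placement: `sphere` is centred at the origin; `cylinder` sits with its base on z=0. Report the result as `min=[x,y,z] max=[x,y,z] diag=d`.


A = translate([13.2, 9.6, -7.1]) sphere(r=17.2) → bbox [-4,-7.6,-24.3] .. [30.4,26.8,10.1]
B = cylinder(h=8.2, r=6.4) → bbox [-6.4,-6.4,0] .. [6.4,6.4,8.2]
lo = A.lo+B.lo = [-4-6.4, -7.6-6.4, -24.3+0] = [-10.400,-14.000,-24.300]
hi = A.hi+B.hi = [30.4+6.4, 26.8+6.4, 10.1+8.2] = [36.800,33.200,18.300]
diag = √(47.2²+47.2²+42.6²) = √6270.44 = 79.186

min=[-10.400,-14.000,-24.300] max=[36.800,33.200,18.300] diag=79.186


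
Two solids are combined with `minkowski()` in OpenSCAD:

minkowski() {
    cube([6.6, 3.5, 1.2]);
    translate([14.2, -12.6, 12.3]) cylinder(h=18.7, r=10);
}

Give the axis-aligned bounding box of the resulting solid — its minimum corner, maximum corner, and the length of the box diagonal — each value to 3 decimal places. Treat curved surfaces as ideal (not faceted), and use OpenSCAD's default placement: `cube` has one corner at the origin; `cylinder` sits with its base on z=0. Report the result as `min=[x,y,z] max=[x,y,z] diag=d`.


A = translate([14.2, -12.6, 12.3]) cylinder(h=18.7, r=10) → bbox [4.2,-22.6,12.3] .. [24.2,-2.6,31]
B = cube([6.6, 3.5, 1.2]) → bbox [0,0,0] .. [6.6,3.5,1.2]
lo = A.lo+B.lo = [4.2+0, -22.6+0, 12.3+0] = [4.200,-22.600,12.300]
hi = A.hi+B.hi = [24.2+6.6, -2.6+3.5, 31+1.2] = [30.800,0.900,32.200]
diag = √(26.6²+23.5²+19.9²) = √1655.82 = 40.692

min=[4.200,-22.600,12.300] max=[30.800,0.900,32.200] diag=40.692


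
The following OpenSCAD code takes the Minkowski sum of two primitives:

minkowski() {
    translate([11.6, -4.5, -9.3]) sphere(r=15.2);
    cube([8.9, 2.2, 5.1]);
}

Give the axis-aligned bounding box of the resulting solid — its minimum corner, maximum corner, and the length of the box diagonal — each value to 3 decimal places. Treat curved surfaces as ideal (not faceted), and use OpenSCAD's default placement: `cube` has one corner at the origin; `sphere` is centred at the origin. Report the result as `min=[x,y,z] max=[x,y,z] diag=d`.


min=[-3.600,-19.700,-24.500] max=[35.700,12.900,11.000] diag=62.189

A = translate([11.6, -4.5, -9.3]) sphere(r=15.2) → bbox [-3.6,-19.7,-24.5] .. [26.8,10.7,5.9]
B = cube([8.9, 2.2, 5.1]) → bbox [0,0,0] .. [8.9,2.2,5.1]
lo = A.lo+B.lo = [-3.6+0, -19.7+0, -24.5+0] = [-3.600,-19.700,-24.500]
hi = A.hi+B.hi = [26.8+8.9, 10.7+2.2, 5.9+5.1] = [35.700,12.900,11.000]
diag = √(39.3²+32.6²+35.5²) = √3867.5 = 62.189


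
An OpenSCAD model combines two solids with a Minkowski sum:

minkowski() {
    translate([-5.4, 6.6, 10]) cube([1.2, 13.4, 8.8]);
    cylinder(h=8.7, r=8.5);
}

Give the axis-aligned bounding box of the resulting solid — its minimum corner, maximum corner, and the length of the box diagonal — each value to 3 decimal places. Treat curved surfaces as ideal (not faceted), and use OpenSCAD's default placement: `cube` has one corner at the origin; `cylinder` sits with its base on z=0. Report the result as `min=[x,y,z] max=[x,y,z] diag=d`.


min=[-13.900,-1.900,10.000] max=[4.300,28.500,27.500] diag=39.518

A = translate([-5.4, 6.6, 10]) cube([1.2, 13.4, 8.8]) → bbox [-5.4,6.6,10] .. [-4.2,20,18.8]
B = cylinder(h=8.7, r=8.5) → bbox [-8.5,-8.5,0] .. [8.5,8.5,8.7]
lo = A.lo+B.lo = [-5.4-8.5, 6.6-8.5, 10+0] = [-13.900,-1.900,10.000]
hi = A.hi+B.hi = [-4.2+8.5, 20+8.5, 18.8+8.7] = [4.300,28.500,27.500]
diag = √(18.2²+30.4²+17.5²) = √1561.65 = 39.518


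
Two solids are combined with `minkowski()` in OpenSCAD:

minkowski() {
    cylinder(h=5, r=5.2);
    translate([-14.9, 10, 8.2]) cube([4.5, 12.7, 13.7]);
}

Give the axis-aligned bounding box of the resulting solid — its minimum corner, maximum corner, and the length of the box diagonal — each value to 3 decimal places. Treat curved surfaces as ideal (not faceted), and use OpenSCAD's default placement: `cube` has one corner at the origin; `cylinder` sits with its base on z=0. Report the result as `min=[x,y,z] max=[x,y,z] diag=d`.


A = translate([-14.9, 10, 8.2]) cube([4.5, 12.7, 13.7]) → bbox [-14.9,10,8.2] .. [-10.4,22.7,21.9]
B = cylinder(h=5, r=5.2) → bbox [-5.2,-5.2,0] .. [5.2,5.2,5]
lo = A.lo+B.lo = [-14.9-5.2, 10-5.2, 8.2+0] = [-20.100,4.800,8.200]
hi = A.hi+B.hi = [-10.4+5.2, 22.7+5.2, 21.9+5] = [-5.200,27.900,26.900]
diag = √(14.9²+23.1²+18.7²) = √1105.31 = 33.246

min=[-20.100,4.800,8.200] max=[-5.200,27.900,26.900] diag=33.246


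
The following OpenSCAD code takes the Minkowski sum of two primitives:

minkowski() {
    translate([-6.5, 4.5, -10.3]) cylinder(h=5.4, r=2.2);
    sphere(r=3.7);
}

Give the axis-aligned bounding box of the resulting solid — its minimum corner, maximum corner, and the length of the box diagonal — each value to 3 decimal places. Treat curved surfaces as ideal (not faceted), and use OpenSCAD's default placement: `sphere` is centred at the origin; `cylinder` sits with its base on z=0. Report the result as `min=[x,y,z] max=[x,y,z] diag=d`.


min=[-12.400,-1.400,-14.000] max=[-0.600,10.400,-1.200] diag=21.031

A = translate([-6.5, 4.5, -10.3]) cylinder(h=5.4, r=2.2) → bbox [-8.7,2.3,-10.3] .. [-4.3,6.7,-4.9]
B = sphere(r=3.7) → bbox [-3.7,-3.7,-3.7] .. [3.7,3.7,3.7]
lo = A.lo+B.lo = [-8.7-3.7, 2.3-3.7, -10.3-3.7] = [-12.400,-1.400,-14.000]
hi = A.hi+B.hi = [-4.3+3.7, 6.7+3.7, -4.9+3.7] = [-0.600,10.400,-1.200]
diag = √(11.8²+11.8²+12.8²) = √442.32 = 21.031


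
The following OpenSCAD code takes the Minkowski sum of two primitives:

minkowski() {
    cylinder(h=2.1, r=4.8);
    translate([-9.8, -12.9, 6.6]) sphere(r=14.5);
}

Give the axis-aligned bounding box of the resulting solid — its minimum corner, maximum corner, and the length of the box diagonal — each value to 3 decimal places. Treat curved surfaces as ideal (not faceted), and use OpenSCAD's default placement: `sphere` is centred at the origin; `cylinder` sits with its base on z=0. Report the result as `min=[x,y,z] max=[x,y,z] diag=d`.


min=[-29.100,-32.200,-7.900] max=[9.500,6.400,23.200] diag=62.826

A = translate([-9.8, -12.9, 6.6]) sphere(r=14.5) → bbox [-24.3,-27.4,-7.9] .. [4.7,1.6,21.1]
B = cylinder(h=2.1, r=4.8) → bbox [-4.8,-4.8,0] .. [4.8,4.8,2.1]
lo = A.lo+B.lo = [-24.3-4.8, -27.4-4.8, -7.9+0] = [-29.100,-32.200,-7.900]
hi = A.hi+B.hi = [4.7+4.8, 1.6+4.8, 21.1+2.1] = [9.500,6.400,23.200]
diag = √(38.6²+38.6²+31.1²) = √3947.13 = 62.826


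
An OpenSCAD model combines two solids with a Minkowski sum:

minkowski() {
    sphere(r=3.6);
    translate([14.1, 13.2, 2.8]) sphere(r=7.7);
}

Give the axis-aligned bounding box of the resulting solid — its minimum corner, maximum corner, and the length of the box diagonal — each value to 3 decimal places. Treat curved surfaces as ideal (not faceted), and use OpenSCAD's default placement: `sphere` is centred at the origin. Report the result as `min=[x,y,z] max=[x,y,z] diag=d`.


min=[2.800,1.900,-8.500] max=[25.400,24.500,14.100] diag=39.144

A = translate([14.1, 13.2, 2.8]) sphere(r=7.7) → bbox [6.4,5.5,-4.9] .. [21.8,20.9,10.5]
B = sphere(r=3.6) → bbox [-3.6,-3.6,-3.6] .. [3.6,3.6,3.6]
lo = A.lo+B.lo = [6.4-3.6, 5.5-3.6, -4.9-3.6] = [2.800,1.900,-8.500]
hi = A.hi+B.hi = [21.8+3.6, 20.9+3.6, 10.5+3.6] = [25.400,24.500,14.100]
diag = √(22.6²+22.6²+22.6²) = √1532.28 = 39.144


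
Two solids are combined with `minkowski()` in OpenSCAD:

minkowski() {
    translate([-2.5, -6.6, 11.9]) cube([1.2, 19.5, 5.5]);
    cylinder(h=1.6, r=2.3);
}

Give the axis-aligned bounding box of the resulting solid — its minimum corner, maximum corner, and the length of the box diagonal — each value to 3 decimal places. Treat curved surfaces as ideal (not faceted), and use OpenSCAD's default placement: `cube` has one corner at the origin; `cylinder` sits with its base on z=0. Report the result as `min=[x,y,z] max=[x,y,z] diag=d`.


min=[-4.800,-8.900,11.900] max=[1.000,15.200,19.000] diag=25.785

A = translate([-2.5, -6.6, 11.9]) cube([1.2, 19.5, 5.5]) → bbox [-2.5,-6.6,11.9] .. [-1.3,12.9,17.4]
B = cylinder(h=1.6, r=2.3) → bbox [-2.3,-2.3,0] .. [2.3,2.3,1.6]
lo = A.lo+B.lo = [-2.5-2.3, -6.6-2.3, 11.9+0] = [-4.800,-8.900,11.900]
hi = A.hi+B.hi = [-1.3+2.3, 12.9+2.3, 17.4+1.6] = [1.000,15.200,19.000]
diag = √(5.8²+24.1²+7.1²) = √664.86 = 25.785


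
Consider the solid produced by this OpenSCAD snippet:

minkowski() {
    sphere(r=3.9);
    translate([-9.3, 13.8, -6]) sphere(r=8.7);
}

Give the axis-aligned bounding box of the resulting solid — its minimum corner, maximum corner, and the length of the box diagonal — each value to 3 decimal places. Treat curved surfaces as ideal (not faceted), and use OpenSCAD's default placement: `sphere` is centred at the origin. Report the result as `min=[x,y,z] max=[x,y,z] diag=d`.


min=[-21.900,1.200,-18.600] max=[3.300,26.400,6.600] diag=43.648

A = translate([-9.3, 13.8, -6]) sphere(r=8.7) → bbox [-18,5.1,-14.7] .. [-0.6,22.5,2.7]
B = sphere(r=3.9) → bbox [-3.9,-3.9,-3.9] .. [3.9,3.9,3.9]
lo = A.lo+B.lo = [-18-3.9, 5.1-3.9, -14.7-3.9] = [-21.900,1.200,-18.600]
hi = A.hi+B.hi = [-0.6+3.9, 22.5+3.9, 2.7+3.9] = [3.300,26.400,6.600]
diag = √(25.2²+25.2²+25.2²) = √1905.12 = 43.648


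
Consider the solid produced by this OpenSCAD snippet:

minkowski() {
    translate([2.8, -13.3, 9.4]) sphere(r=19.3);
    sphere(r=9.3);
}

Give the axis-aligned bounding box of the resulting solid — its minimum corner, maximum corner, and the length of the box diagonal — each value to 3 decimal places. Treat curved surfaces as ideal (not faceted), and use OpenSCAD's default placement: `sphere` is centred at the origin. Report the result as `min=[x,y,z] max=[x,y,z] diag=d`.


min=[-25.800,-41.900,-19.200] max=[31.400,15.300,38.000] diag=99.073

A = translate([2.8, -13.3, 9.4]) sphere(r=19.3) → bbox [-16.5,-32.6,-9.9] .. [22.1,6,28.7]
B = sphere(r=9.3) → bbox [-9.3,-9.3,-9.3] .. [9.3,9.3,9.3]
lo = A.lo+B.lo = [-16.5-9.3, -32.6-9.3, -9.9-9.3] = [-25.800,-41.900,-19.200]
hi = A.hi+B.hi = [22.1+9.3, 6+9.3, 28.7+9.3] = [31.400,15.300,38.000]
diag = √(57.2²+57.2²+57.2²) = √9815.52 = 99.073


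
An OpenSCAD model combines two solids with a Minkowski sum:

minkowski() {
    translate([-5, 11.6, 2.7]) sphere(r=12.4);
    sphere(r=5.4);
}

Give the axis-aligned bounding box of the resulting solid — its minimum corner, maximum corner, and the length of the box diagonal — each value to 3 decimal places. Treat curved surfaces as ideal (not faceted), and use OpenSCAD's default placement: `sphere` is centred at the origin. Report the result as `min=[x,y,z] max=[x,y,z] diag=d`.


A = translate([-5, 11.6, 2.7]) sphere(r=12.4) → bbox [-17.4,-0.8,-9.7] .. [7.4,24,15.1]
B = sphere(r=5.4) → bbox [-5.4,-5.4,-5.4] .. [5.4,5.4,5.4]
lo = A.lo+B.lo = [-17.4-5.4, -0.8-5.4, -9.7-5.4] = [-22.800,-6.200,-15.100]
hi = A.hi+B.hi = [7.4+5.4, 24+5.4, 15.1+5.4] = [12.800,29.400,20.500]
diag = √(35.6²+35.6²+35.6²) = √3802.08 = 61.661

min=[-22.800,-6.200,-15.100] max=[12.800,29.400,20.500] diag=61.661


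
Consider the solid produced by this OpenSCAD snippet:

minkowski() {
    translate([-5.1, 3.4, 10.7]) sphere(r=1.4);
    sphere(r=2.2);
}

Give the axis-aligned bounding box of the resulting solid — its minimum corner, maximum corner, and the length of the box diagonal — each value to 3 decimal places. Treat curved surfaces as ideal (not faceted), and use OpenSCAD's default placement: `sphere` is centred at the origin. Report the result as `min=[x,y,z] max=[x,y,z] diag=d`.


A = translate([-5.1, 3.4, 10.7]) sphere(r=1.4) → bbox [-6.5,2,9.3] .. [-3.7,4.8,12.1]
B = sphere(r=2.2) → bbox [-2.2,-2.2,-2.2] .. [2.2,2.2,2.2]
lo = A.lo+B.lo = [-6.5-2.2, 2-2.2, 9.3-2.2] = [-8.700,-0.200,7.100]
hi = A.hi+B.hi = [-3.7+2.2, 4.8+2.2, 12.1+2.2] = [-1.500,7.000,14.300]
diag = √(7.2²+7.2²+7.2²) = √155.52 = 12.471

min=[-8.700,-0.200,7.100] max=[-1.500,7.000,14.300] diag=12.471


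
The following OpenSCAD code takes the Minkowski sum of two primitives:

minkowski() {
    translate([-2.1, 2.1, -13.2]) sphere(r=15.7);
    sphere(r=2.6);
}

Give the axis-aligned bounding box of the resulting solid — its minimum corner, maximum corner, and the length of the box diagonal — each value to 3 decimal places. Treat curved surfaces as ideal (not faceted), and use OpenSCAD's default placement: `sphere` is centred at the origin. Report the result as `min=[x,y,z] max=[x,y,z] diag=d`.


A = translate([-2.1, 2.1, -13.2]) sphere(r=15.7) → bbox [-17.8,-13.6,-28.9] .. [13.6,17.8,2.5]
B = sphere(r=2.6) → bbox [-2.6,-2.6,-2.6] .. [2.6,2.6,2.6]
lo = A.lo+B.lo = [-17.8-2.6, -13.6-2.6, -28.9-2.6] = [-20.400,-16.200,-31.500]
hi = A.hi+B.hi = [13.6+2.6, 17.8+2.6, 2.5+2.6] = [16.200,20.400,5.100]
diag = √(36.6²+36.6²+36.6²) = √4018.68 = 63.393

min=[-20.400,-16.200,-31.500] max=[16.200,20.400,5.100] diag=63.393


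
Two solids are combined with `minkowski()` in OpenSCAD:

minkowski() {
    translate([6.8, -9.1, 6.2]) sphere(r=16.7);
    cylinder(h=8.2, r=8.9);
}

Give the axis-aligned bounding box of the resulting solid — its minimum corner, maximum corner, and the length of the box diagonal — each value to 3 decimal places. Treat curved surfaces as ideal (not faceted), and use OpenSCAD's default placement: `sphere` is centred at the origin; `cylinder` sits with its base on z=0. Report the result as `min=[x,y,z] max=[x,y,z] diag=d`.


A = translate([6.8, -9.1, 6.2]) sphere(r=16.7) → bbox [-9.9,-25.8,-10.5] .. [23.5,7.6,22.9]
B = cylinder(h=8.2, r=8.9) → bbox [-8.9,-8.9,0] .. [8.9,8.9,8.2]
lo = A.lo+B.lo = [-9.9-8.9, -25.8-8.9, -10.5+0] = [-18.800,-34.700,-10.500]
hi = A.hi+B.hi = [23.5+8.9, 7.6+8.9, 22.9+8.2] = [32.400,16.500,31.100]
diag = √(51.2²+51.2²+41.6²) = √6973.44 = 83.507

min=[-18.800,-34.700,-10.500] max=[32.400,16.500,31.100] diag=83.507


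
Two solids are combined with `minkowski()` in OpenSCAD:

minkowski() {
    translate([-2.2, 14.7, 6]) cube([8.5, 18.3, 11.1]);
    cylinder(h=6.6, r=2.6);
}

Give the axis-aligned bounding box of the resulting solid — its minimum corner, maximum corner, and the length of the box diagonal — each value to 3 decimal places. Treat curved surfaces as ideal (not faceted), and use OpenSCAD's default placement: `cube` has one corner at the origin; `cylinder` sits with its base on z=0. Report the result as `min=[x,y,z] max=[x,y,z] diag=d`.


A = translate([-2.2, 14.7, 6]) cube([8.5, 18.3, 11.1]) → bbox [-2.2,14.7,6] .. [6.3,33,17.1]
B = cylinder(h=6.6, r=2.6) → bbox [-2.6,-2.6,0] .. [2.6,2.6,6.6]
lo = A.lo+B.lo = [-2.2-2.6, 14.7-2.6, 6+0] = [-4.800,12.100,6.000]
hi = A.hi+B.hi = [6.3+2.6, 33+2.6, 17.1+6.6] = [8.900,35.600,23.700]
diag = √(13.7²+23.5²+17.7²) = √1053.23 = 32.454

min=[-4.800,12.100,6.000] max=[8.900,35.600,23.700] diag=32.454


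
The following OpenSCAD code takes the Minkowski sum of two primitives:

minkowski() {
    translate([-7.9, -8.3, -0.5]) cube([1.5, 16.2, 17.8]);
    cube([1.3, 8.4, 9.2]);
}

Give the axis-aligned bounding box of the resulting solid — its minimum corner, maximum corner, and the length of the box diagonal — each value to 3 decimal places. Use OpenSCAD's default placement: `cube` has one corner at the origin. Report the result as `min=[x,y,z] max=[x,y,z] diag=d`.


A = translate([-7.9, -8.3, -0.5]) cube([1.5, 16.2, 17.8]) → bbox [-7.9,-8.3,-0.5] .. [-6.4,7.9,17.3]
B = cube([1.3, 8.4, 9.2]) → bbox [0,0,0] .. [1.3,8.4,9.2]
lo = A.lo+B.lo = [-7.9+0, -8.3+0, -0.5+0] = [-7.900,-8.300,-0.500]
hi = A.hi+B.hi = [-6.4+1.3, 7.9+8.4, 17.3+9.2] = [-5.100,16.300,26.500]
diag = √(2.8²+24.6²+27²) = √1342 = 36.633

min=[-7.900,-8.300,-0.500] max=[-5.100,16.300,26.500] diag=36.633


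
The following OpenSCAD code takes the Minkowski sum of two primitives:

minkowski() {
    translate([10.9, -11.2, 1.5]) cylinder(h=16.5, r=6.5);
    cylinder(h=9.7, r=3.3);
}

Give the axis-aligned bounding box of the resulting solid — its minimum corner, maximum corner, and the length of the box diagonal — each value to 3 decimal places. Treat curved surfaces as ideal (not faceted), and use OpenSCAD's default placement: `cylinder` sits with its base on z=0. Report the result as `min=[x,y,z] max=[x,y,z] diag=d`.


A = translate([10.9, -11.2, 1.5]) cylinder(h=16.5, r=6.5) → bbox [4.4,-17.7,1.5] .. [17.4,-4.7,18]
B = cylinder(h=9.7, r=3.3) → bbox [-3.3,-3.3,0] .. [3.3,3.3,9.7]
lo = A.lo+B.lo = [4.4-3.3, -17.7-3.3, 1.5+0] = [1.100,-21.000,1.500]
hi = A.hi+B.hi = [17.4+3.3, -4.7+3.3, 18+9.7] = [20.700,-1.400,27.700]
diag = √(19.6²+19.6²+26.2²) = √1454.76 = 38.141

min=[1.100,-21.000,1.500] max=[20.700,-1.400,27.700] diag=38.141
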